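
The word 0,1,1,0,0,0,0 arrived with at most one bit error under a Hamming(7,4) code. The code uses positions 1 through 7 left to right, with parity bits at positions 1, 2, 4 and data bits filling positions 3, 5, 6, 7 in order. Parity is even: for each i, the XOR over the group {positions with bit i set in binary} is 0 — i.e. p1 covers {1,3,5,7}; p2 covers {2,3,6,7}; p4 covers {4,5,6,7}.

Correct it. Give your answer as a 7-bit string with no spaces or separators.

s1 (pos 1,3,5,7): 0⊕1⊕0⊕0 = 1
s2 (pos 2,3,6,7): 1⊕1⊕0⊕0 = 0
s4 (pos 4,5,6,7): 0⊕0⊕0⊕0 = 0
Syndrome s4…s1 = 001 → error at position 1.
Flip position 1: 0110000 → 1110000

1110000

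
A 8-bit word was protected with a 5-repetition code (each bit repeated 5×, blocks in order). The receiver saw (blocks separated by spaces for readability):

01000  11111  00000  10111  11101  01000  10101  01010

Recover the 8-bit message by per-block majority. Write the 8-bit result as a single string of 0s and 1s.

01011010

Block 1 (01000): 1 one → 0
Block 2 (11111): 5 ones → 1
Block 3 (00000): 0 ones → 0
Block 4 (10111): 4 ones → 1
Block 5 (11101): 4 ones → 1
Block 6 (01000): 1 one → 0
Block 7 (10101): 3 ones → 1
Block 8 (01010): 2 ones → 0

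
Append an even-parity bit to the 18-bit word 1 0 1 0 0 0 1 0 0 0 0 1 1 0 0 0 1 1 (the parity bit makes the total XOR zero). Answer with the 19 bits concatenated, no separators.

XOR of the 18 data bits: 1⊕0⊕1⊕0⊕0⊕0⊕1⊕0⊕0⊕0⊕0⊕1⊕1⊕0⊕0⊕0⊕1⊕1 = 1
Parity bit = 1 (so all 19 bits XOR to 0).

1010001000011000111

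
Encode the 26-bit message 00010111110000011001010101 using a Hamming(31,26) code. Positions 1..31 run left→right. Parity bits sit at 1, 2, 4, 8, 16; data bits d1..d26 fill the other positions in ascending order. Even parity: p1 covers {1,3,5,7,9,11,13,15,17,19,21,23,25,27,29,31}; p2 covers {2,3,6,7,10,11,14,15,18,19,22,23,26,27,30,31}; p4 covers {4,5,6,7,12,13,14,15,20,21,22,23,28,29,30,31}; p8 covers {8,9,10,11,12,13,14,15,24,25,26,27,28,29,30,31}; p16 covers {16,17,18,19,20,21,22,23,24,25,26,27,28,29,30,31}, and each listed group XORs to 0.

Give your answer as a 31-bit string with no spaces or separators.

0100001101111100000011001010101

Place data at non-parity positions: p1 p2 0 p4 0 0 1 p8 0 1 1 1 1 1 0 p16 0 0 0 0 1 1 0 0 1 0 1 0 1 0 1
p1 (pos 1,3,5,7,9,11,13,15,17,19,21,23,25,27,29,31): XOR of data positions = 0⊕0⊕1⊕0⊕1⊕1⊕0⊕0⊕0⊕1⊕0⊕1⊕1⊕1⊕1 = 0
p2 (pos 2,3,6,7,10,11,14,15,18,19,22,23,26,27,30,31): XOR of data positions = 0⊕0⊕1⊕1⊕1⊕1⊕0⊕0⊕0⊕1⊕0⊕0⊕1⊕0⊕1 = 1
p4 (pos 4,5,6,7,12,13,14,15,20,21,22,23,28,29,30,31): XOR of data positions = 0⊕0⊕1⊕1⊕1⊕1⊕0⊕0⊕1⊕1⊕0⊕0⊕1⊕0⊕1 = 0
p8 (pos 8,9,10,11,12,13,14,15,24,25,26,27,28,29,30,31): XOR of data positions = 0⊕1⊕1⊕1⊕1⊕1⊕0⊕0⊕1⊕0⊕1⊕0⊕1⊕0⊕1 = 1
p16 (pos 16,17,18,19,20,21,22,23,24,25,26,27,28,29,30,31): XOR of data positions = 0⊕0⊕0⊕0⊕1⊕1⊕0⊕0⊕1⊕0⊕1⊕0⊕1⊕0⊕1 = 0
Codeword: 0100001101111100000011001010101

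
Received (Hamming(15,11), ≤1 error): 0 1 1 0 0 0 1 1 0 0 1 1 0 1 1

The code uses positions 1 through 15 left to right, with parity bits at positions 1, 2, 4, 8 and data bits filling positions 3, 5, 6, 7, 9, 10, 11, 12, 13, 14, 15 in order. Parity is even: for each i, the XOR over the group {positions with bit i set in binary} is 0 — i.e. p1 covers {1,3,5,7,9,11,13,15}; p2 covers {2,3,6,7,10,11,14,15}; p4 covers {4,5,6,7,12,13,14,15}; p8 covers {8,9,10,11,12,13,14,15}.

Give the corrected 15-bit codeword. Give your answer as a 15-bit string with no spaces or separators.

011000100011011

s1 (pos 1,3,5,7,9,11,13,15): 0⊕1⊕0⊕1⊕0⊕1⊕0⊕1 = 0
s2 (pos 2,3,6,7,10,11,14,15): 1⊕1⊕0⊕1⊕0⊕1⊕1⊕1 = 0
s4 (pos 4,5,6,7,12,13,14,15): 0⊕0⊕0⊕1⊕1⊕0⊕1⊕1 = 0
s8 (pos 8,9,10,11,12,13,14,15): 1⊕0⊕0⊕1⊕1⊕0⊕1⊕1 = 1
Syndrome s8…s1 = 1000 → error at position 8.
Flip position 8: 011000110011011 → 011000100011011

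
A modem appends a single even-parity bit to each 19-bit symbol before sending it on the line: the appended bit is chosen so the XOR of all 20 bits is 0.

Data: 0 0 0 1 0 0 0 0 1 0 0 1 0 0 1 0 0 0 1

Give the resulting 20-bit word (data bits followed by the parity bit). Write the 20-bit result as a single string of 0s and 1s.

XOR of the 19 data bits: 0⊕0⊕0⊕1⊕0⊕0⊕0⊕0⊕1⊕0⊕0⊕1⊕0⊕0⊕1⊕0⊕0⊕0⊕1 = 1
Parity bit = 1 (so all 20 bits XOR to 0).

00010000100100100011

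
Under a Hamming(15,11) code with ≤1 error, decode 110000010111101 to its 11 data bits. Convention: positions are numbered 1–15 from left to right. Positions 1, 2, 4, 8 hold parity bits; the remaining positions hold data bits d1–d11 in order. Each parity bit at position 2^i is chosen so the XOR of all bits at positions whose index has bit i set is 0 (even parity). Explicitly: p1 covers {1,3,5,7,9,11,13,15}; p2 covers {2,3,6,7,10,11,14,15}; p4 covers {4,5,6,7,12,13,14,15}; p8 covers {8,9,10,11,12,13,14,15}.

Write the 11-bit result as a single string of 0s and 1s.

s1 (pos 1,3,5,7,9,11,13,15): 1⊕0⊕0⊕0⊕0⊕1⊕1⊕1 = 0
s2 (pos 2,3,6,7,10,11,14,15): 1⊕0⊕0⊕0⊕1⊕1⊕0⊕1 = 0
s4 (pos 4,5,6,7,12,13,14,15): 0⊕0⊕0⊕0⊕1⊕1⊕0⊕1 = 1
s8 (pos 8,9,10,11,12,13,14,15): 1⊕0⊕1⊕1⊕1⊕1⊕0⊕1 = 0
Syndrome s8…s1 = 0100 → error at position 4.
Flip position 4: 110000010111101 → 110100010111101
Read data bits from positions 3,5,6,7,9,10,11,12,13,14,15: 00000111101

00000111101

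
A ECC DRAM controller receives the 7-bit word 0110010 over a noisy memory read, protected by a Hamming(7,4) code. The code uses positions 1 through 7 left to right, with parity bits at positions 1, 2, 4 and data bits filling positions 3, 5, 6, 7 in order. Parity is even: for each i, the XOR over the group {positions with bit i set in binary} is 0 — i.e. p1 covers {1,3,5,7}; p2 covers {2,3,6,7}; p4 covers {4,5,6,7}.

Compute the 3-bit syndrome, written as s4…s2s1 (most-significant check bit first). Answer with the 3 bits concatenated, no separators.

111

s1 (pos 1,3,5,7): 0⊕1⊕0⊕0 = 1
s2 (pos 2,3,6,7): 1⊕1⊕1⊕0 = 1
s4 (pos 4,5,6,7): 0⊕0⊕1⊕0 = 1
Syndrome s4…s1 = 111 → error at position 7.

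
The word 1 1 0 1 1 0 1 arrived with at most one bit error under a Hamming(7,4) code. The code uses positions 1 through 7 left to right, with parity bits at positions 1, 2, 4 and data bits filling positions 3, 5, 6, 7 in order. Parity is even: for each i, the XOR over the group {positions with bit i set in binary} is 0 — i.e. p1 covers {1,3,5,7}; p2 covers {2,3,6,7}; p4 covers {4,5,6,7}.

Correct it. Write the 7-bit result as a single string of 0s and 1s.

1101001

s1 (pos 1,3,5,7): 1⊕0⊕1⊕1 = 1
s2 (pos 2,3,6,7): 1⊕0⊕0⊕1 = 0
s4 (pos 4,5,6,7): 1⊕1⊕0⊕1 = 1
Syndrome s4…s1 = 101 → error at position 5.
Flip position 5: 1101101 → 1101001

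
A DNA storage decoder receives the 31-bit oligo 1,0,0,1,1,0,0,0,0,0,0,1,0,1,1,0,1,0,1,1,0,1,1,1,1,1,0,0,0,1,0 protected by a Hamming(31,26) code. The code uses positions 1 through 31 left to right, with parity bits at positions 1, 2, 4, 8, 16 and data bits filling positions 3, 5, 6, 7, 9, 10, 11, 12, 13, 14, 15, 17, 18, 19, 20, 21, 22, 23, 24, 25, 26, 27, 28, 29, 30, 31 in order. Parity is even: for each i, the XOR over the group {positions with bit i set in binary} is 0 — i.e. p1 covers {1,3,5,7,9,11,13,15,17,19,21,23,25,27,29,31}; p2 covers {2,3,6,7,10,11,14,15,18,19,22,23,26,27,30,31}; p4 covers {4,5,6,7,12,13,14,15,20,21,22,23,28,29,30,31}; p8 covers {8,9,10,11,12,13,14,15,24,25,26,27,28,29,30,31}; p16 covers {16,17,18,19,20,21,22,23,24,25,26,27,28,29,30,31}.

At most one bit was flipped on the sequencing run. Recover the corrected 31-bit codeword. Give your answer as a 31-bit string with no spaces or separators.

1001100000010110101101111100011

s1 (pos 1,3,5,7,9,11,13,15,17,19,21,23,25,27,29,31): 1⊕0⊕1⊕0⊕0⊕0⊕0⊕1⊕1⊕1⊕0⊕1⊕1⊕0⊕0⊕0 = 1
s2 (pos 2,3,6,7,10,11,14,15,18,19,22,23,26,27,30,31): 0⊕0⊕0⊕0⊕0⊕0⊕1⊕1⊕0⊕1⊕1⊕1⊕1⊕0⊕1⊕0 = 1
s4 (pos 4,5,6,7,12,13,14,15,20,21,22,23,28,29,30,31): 1⊕1⊕0⊕0⊕1⊕0⊕1⊕1⊕1⊕0⊕1⊕1⊕0⊕0⊕1⊕0 = 1
s8 (pos 8,9,10,11,12,13,14,15,24,25,26,27,28,29,30,31): 0⊕0⊕0⊕0⊕1⊕0⊕1⊕1⊕1⊕1⊕1⊕0⊕0⊕0⊕1⊕0 = 1
s16 (pos 16,17,18,19,20,21,22,23,24,25,26,27,28,29,30,31): 0⊕1⊕0⊕1⊕1⊕0⊕1⊕1⊕1⊕1⊕1⊕0⊕0⊕0⊕1⊕0 = 1
Syndrome s16…s1 = 11111 → error at position 31.
Flip position 31: 1001100000010110101101111100010 → 1001100000010110101101111100011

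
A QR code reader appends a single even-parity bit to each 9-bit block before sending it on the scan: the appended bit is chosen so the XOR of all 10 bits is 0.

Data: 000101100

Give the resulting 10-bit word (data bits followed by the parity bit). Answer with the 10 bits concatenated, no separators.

0001011001

XOR of the 9 data bits: 0⊕0⊕0⊕1⊕0⊕1⊕1⊕0⊕0 = 1
Parity bit = 1 (so all 10 bits XOR to 0).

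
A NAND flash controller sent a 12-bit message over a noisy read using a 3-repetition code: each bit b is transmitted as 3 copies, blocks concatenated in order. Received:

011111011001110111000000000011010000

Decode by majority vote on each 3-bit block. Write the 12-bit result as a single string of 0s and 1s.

111011000100

Block 1 (011): 2 ones → 1
Block 2 (111): 3 ones → 1
Block 3 (011): 2 ones → 1
Block 4 (001): 1 one → 0
Block 5 (110): 2 ones → 1
Block 6 (111): 3 ones → 1
Block 7 (000): 0 ones → 0
Block 8 (000): 0 ones → 0
Block 9 (000): 0 ones → 0
Block 10 (011): 2 ones → 1
Block 11 (010): 1 one → 0
Block 12 (000): 0 ones → 0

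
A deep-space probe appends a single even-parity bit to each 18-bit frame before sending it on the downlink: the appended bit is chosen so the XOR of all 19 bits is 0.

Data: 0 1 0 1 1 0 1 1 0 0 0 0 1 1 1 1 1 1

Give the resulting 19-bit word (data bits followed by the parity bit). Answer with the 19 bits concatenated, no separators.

0101101100001111111

XOR of the 18 data bits: 0⊕1⊕0⊕1⊕1⊕0⊕1⊕1⊕0⊕0⊕0⊕0⊕1⊕1⊕1⊕1⊕1⊕1 = 1
Parity bit = 1 (so all 19 bits XOR to 0).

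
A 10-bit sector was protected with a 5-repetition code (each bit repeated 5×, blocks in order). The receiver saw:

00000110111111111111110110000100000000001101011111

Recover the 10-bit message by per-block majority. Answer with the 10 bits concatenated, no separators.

0111100011

Block 1 (00000): 0 ones → 0
Block 2 (11011): 4 ones → 1
Block 3 (11111): 5 ones → 1
Block 4 (11111): 5 ones → 1
Block 5 (11011): 4 ones → 1
Block 6 (00001): 1 one → 0
Block 7 (00000): 0 ones → 0
Block 8 (00000): 0 ones → 0
Block 9 (11010): 3 ones → 1
Block 10 (11111): 5 ones → 1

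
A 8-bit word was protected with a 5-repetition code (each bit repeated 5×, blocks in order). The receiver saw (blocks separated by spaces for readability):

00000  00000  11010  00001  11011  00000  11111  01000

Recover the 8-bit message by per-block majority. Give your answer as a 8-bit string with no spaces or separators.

Block 1 (00000): 0 ones → 0
Block 2 (00000): 0 ones → 0
Block 3 (11010): 3 ones → 1
Block 4 (00001): 1 one → 0
Block 5 (11011): 4 ones → 1
Block 6 (00000): 0 ones → 0
Block 7 (11111): 5 ones → 1
Block 8 (01000): 1 one → 0

00101010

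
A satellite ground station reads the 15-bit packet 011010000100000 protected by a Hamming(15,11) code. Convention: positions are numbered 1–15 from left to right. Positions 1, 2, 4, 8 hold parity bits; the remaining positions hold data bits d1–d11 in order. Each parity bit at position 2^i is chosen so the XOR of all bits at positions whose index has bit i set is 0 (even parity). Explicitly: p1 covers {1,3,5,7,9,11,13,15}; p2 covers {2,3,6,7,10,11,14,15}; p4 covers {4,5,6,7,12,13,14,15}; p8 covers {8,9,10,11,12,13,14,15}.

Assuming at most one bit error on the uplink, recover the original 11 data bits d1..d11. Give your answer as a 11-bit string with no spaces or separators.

11000100010

s1 (pos 1,3,5,7,9,11,13,15): 0⊕1⊕1⊕0⊕0⊕0⊕0⊕0 = 0
s2 (pos 2,3,6,7,10,11,14,15): 1⊕1⊕0⊕0⊕1⊕0⊕0⊕0 = 1
s4 (pos 4,5,6,7,12,13,14,15): 0⊕1⊕0⊕0⊕0⊕0⊕0⊕0 = 1
s8 (pos 8,9,10,11,12,13,14,15): 0⊕0⊕1⊕0⊕0⊕0⊕0⊕0 = 1
Syndrome s8…s1 = 1110 → error at position 14.
Flip position 14: 011010000100000 → 011010000100010
Read data bits from positions 3,5,6,7,9,10,11,12,13,14,15: 11000100010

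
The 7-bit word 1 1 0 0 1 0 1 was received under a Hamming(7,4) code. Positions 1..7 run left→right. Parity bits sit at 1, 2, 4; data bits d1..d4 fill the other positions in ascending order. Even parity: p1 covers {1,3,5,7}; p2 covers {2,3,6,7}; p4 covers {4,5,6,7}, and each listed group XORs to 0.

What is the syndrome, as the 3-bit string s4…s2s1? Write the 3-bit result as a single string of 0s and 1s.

s1 (pos 1,3,5,7): 1⊕0⊕1⊕1 = 1
s2 (pos 2,3,6,7): 1⊕0⊕0⊕1 = 0
s4 (pos 4,5,6,7): 0⊕1⊕0⊕1 = 0
Syndrome s4…s1 = 001 → error at position 1.

001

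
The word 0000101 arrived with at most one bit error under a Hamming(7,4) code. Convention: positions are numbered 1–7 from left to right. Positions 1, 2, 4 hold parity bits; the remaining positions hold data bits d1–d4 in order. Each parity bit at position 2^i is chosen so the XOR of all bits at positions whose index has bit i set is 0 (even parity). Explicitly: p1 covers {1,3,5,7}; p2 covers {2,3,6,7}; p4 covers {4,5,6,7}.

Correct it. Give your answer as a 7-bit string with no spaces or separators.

s1 (pos 1,3,5,7): 0⊕0⊕1⊕1 = 0
s2 (pos 2,3,6,7): 0⊕0⊕0⊕1 = 1
s4 (pos 4,5,6,7): 0⊕1⊕0⊕1 = 0
Syndrome s4…s1 = 010 → error at position 2.
Flip position 2: 0000101 → 0100101

0100101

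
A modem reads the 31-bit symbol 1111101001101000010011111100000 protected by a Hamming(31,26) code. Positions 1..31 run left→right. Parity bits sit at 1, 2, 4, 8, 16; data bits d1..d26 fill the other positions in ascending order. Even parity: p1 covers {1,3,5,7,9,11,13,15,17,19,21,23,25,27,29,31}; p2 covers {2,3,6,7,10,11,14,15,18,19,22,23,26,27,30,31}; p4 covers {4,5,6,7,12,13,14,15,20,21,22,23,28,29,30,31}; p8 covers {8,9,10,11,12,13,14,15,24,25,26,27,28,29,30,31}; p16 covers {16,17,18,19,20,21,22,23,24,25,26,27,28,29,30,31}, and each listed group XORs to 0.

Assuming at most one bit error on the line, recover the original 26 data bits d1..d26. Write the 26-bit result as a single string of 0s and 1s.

11010110100010011011100000

s1 (pos 1,3,5,7,9,11,13,15,17,19,21,23,25,27,29,31): 1⊕1⊕1⊕1⊕0⊕1⊕1⊕0⊕0⊕0⊕1⊕1⊕1⊕0⊕0⊕0 = 1
s2 (pos 2,3,6,7,10,11,14,15,18,19,22,23,26,27,30,31): 1⊕1⊕0⊕1⊕1⊕1⊕0⊕0⊕1⊕0⊕1⊕1⊕1⊕0⊕0⊕0 = 1
s4 (pos 4,5,6,7,12,13,14,15,20,21,22,23,28,29,30,31): 1⊕1⊕0⊕1⊕0⊕1⊕0⊕0⊕0⊕1⊕1⊕1⊕0⊕0⊕0⊕0 = 1
s8 (pos 8,9,10,11,12,13,14,15,24,25,26,27,28,29,30,31): 0⊕0⊕1⊕1⊕0⊕1⊕0⊕0⊕1⊕1⊕1⊕0⊕0⊕0⊕0⊕0 = 0
s16 (pos 16,17,18,19,20,21,22,23,24,25,26,27,28,29,30,31): 0⊕0⊕1⊕0⊕0⊕1⊕1⊕1⊕1⊕1⊕1⊕0⊕0⊕0⊕0⊕0 = 1
Syndrome s16…s1 = 10111 → error at position 23.
Flip position 23: 1111101001101000010011111100000 → 1111101001101000010011011100000
Read data bits from positions 3,5,6,7,9,10,11,12,13,14,15,17,18,19,20,21,22,23,24,25,26,27,28,29,30,31: 11010110100010011011100000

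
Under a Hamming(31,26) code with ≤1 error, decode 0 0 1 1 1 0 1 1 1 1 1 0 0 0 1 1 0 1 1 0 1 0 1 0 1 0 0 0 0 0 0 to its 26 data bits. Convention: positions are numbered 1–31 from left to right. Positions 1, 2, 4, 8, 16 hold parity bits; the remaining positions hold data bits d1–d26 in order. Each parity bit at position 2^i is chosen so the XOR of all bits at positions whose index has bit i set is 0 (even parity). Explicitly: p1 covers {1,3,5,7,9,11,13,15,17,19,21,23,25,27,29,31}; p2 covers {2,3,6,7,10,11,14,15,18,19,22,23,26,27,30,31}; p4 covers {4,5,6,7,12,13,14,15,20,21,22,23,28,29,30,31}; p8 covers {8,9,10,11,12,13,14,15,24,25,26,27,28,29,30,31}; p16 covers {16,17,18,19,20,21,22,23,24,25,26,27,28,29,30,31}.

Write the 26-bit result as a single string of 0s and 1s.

11011110001011010101000000

s1 (pos 1,3,5,7,9,11,13,15,17,19,21,23,25,27,29,31): 0⊕1⊕1⊕1⊕1⊕1⊕0⊕1⊕0⊕1⊕1⊕1⊕1⊕0⊕0⊕0 = 0
s2 (pos 2,3,6,7,10,11,14,15,18,19,22,23,26,27,30,31): 0⊕1⊕0⊕1⊕1⊕1⊕0⊕1⊕1⊕1⊕0⊕1⊕0⊕0⊕0⊕0 = 0
s4 (pos 4,5,6,7,12,13,14,15,20,21,22,23,28,29,30,31): 1⊕1⊕0⊕1⊕0⊕0⊕0⊕1⊕0⊕1⊕0⊕1⊕0⊕0⊕0⊕0 = 0
s8 (pos 8,9,10,11,12,13,14,15,24,25,26,27,28,29,30,31): 1⊕1⊕1⊕1⊕0⊕0⊕0⊕1⊕0⊕1⊕0⊕0⊕0⊕0⊕0⊕0 = 0
s16 (pos 16,17,18,19,20,21,22,23,24,25,26,27,28,29,30,31): 1⊕0⊕1⊕1⊕0⊕1⊕0⊕1⊕0⊕1⊕0⊕0⊕0⊕0⊕0⊕0 = 0
Syndrome s16…s1 = 00000 → no error.
Read data bits from positions 3,5,6,7,9,10,11,12,13,14,15,17,18,19,20,21,22,23,24,25,26,27,28,29,30,31: 11011110001011010101000000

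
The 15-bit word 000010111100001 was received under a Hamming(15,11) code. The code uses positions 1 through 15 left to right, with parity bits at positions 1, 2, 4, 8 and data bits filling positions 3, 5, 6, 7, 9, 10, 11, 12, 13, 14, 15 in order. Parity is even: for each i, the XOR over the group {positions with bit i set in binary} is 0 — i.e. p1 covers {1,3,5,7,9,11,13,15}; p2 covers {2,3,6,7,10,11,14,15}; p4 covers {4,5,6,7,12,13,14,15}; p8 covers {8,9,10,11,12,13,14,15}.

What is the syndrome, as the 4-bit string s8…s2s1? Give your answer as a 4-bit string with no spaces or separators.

0110

s1 (pos 1,3,5,7,9,11,13,15): 0⊕0⊕1⊕1⊕1⊕0⊕0⊕1 = 0
s2 (pos 2,3,6,7,10,11,14,15): 0⊕0⊕0⊕1⊕1⊕0⊕0⊕1 = 1
s4 (pos 4,5,6,7,12,13,14,15): 0⊕1⊕0⊕1⊕0⊕0⊕0⊕1 = 1
s8 (pos 8,9,10,11,12,13,14,15): 1⊕1⊕1⊕0⊕0⊕0⊕0⊕1 = 0
Syndrome s8…s1 = 0110 → error at position 6.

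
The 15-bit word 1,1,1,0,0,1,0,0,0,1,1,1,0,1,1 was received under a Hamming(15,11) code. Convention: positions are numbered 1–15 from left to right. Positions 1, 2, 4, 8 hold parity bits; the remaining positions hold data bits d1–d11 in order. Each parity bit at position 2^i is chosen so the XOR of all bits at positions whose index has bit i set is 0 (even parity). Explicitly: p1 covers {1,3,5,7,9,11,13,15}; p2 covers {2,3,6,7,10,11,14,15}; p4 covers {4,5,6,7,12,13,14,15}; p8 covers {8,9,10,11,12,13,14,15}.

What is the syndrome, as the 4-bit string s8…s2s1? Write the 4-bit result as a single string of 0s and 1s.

s1 (pos 1,3,5,7,9,11,13,15): 1⊕1⊕0⊕0⊕0⊕1⊕0⊕1 = 0
s2 (pos 2,3,6,7,10,11,14,15): 1⊕1⊕1⊕0⊕1⊕1⊕1⊕1 = 1
s4 (pos 4,5,6,7,12,13,14,15): 0⊕0⊕1⊕0⊕1⊕0⊕1⊕1 = 0
s8 (pos 8,9,10,11,12,13,14,15): 0⊕0⊕1⊕1⊕1⊕0⊕1⊕1 = 1
Syndrome s8…s1 = 1010 → error at position 10.

1010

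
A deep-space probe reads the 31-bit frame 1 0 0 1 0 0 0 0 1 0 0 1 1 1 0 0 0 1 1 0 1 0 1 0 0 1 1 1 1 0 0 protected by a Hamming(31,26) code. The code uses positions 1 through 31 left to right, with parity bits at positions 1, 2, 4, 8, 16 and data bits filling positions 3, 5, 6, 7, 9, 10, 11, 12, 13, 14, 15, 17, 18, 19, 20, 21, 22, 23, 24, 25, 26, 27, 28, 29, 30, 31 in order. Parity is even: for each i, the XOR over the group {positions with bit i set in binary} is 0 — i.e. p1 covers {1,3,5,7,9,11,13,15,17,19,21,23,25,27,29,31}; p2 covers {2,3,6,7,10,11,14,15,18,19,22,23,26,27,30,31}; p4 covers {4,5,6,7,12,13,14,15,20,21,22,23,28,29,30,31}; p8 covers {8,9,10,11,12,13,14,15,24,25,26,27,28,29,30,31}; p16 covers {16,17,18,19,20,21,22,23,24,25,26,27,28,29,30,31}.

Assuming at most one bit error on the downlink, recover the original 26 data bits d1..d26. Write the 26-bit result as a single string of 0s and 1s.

s1 (pos 1,3,5,7,9,11,13,15,17,19,21,23,25,27,29,31): 1⊕0⊕0⊕0⊕1⊕0⊕1⊕0⊕0⊕1⊕1⊕1⊕0⊕1⊕1⊕0 = 0
s2 (pos 2,3,6,7,10,11,14,15,18,19,22,23,26,27,30,31): 0⊕0⊕0⊕0⊕0⊕0⊕1⊕0⊕1⊕1⊕0⊕1⊕1⊕1⊕0⊕0 = 0
s4 (pos 4,5,6,7,12,13,14,15,20,21,22,23,28,29,30,31): 1⊕0⊕0⊕0⊕1⊕1⊕1⊕0⊕0⊕1⊕0⊕1⊕1⊕1⊕0⊕0 = 0
s8 (pos 8,9,10,11,12,13,14,15,24,25,26,27,28,29,30,31): 0⊕1⊕0⊕0⊕1⊕1⊕1⊕0⊕0⊕0⊕1⊕1⊕1⊕1⊕0⊕0 = 0
s16 (pos 16,17,18,19,20,21,22,23,24,25,26,27,28,29,30,31): 0⊕0⊕1⊕1⊕0⊕1⊕0⊕1⊕0⊕0⊕1⊕1⊕1⊕1⊕0⊕0 = 0
Syndrome s16…s1 = 00000 → no error.
Read data bits from positions 3,5,6,7,9,10,11,12,13,14,15,17,18,19,20,21,22,23,24,25,26,27,28,29,30,31: 00001001110011010100111100

00001001110011010100111100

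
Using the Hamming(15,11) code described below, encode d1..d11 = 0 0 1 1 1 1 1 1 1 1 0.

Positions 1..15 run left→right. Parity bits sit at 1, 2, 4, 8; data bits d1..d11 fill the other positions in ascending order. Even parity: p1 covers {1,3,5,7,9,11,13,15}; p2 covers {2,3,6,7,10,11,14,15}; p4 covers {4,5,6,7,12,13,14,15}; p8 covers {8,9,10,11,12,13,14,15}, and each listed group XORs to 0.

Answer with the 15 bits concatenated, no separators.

Place data at non-parity positions: p1 p2 0 p4 0 1 1 p8 1 1 1 1 1 1 0
p1 (pos 1,3,5,7,9,11,13,15): XOR of data positions = 0⊕0⊕1⊕1⊕1⊕1⊕0 = 0
p2 (pos 2,3,6,7,10,11,14,15): XOR of data positions = 0⊕1⊕1⊕1⊕1⊕1⊕0 = 1
p4 (pos 4,5,6,7,12,13,14,15): XOR of data positions = 0⊕1⊕1⊕1⊕1⊕1⊕0 = 1
p8 (pos 8,9,10,11,12,13,14,15): XOR of data positions = 1⊕1⊕1⊕1⊕1⊕1⊕0 = 0
Codeword: 010101101111110

010101101111110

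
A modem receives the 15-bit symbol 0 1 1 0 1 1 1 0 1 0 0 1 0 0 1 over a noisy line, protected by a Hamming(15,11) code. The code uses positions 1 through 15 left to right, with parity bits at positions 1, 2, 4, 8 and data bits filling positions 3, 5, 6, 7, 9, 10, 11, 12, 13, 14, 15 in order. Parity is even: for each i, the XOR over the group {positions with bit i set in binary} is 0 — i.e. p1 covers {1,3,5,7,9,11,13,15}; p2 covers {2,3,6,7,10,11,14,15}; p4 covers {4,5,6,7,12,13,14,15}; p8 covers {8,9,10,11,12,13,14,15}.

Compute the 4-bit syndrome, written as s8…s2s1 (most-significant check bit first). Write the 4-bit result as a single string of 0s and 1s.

s1 (pos 1,3,5,7,9,11,13,15): 0⊕1⊕1⊕1⊕1⊕0⊕0⊕1 = 1
s2 (pos 2,3,6,7,10,11,14,15): 1⊕1⊕1⊕1⊕0⊕0⊕0⊕1 = 1
s4 (pos 4,5,6,7,12,13,14,15): 0⊕1⊕1⊕1⊕1⊕0⊕0⊕1 = 1
s8 (pos 8,9,10,11,12,13,14,15): 0⊕1⊕0⊕0⊕1⊕0⊕0⊕1 = 1
Syndrome s8…s1 = 1111 → error at position 15.

1111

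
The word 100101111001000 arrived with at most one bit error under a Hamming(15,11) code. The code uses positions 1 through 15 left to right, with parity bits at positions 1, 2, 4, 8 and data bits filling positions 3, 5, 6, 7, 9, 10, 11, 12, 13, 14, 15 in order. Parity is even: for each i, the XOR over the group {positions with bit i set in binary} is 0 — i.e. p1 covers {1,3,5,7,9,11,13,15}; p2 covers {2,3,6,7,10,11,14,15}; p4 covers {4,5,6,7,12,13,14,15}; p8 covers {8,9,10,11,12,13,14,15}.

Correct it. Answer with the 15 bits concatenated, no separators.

100101110001000

s1 (pos 1,3,5,7,9,11,13,15): 1⊕0⊕0⊕1⊕1⊕0⊕0⊕0 = 1
s2 (pos 2,3,6,7,10,11,14,15): 0⊕0⊕1⊕1⊕0⊕0⊕0⊕0 = 0
s4 (pos 4,5,6,7,12,13,14,15): 1⊕0⊕1⊕1⊕1⊕0⊕0⊕0 = 0
s8 (pos 8,9,10,11,12,13,14,15): 1⊕1⊕0⊕0⊕1⊕0⊕0⊕0 = 1
Syndrome s8…s1 = 1001 → error at position 9.
Flip position 9: 100101111001000 → 100101110001000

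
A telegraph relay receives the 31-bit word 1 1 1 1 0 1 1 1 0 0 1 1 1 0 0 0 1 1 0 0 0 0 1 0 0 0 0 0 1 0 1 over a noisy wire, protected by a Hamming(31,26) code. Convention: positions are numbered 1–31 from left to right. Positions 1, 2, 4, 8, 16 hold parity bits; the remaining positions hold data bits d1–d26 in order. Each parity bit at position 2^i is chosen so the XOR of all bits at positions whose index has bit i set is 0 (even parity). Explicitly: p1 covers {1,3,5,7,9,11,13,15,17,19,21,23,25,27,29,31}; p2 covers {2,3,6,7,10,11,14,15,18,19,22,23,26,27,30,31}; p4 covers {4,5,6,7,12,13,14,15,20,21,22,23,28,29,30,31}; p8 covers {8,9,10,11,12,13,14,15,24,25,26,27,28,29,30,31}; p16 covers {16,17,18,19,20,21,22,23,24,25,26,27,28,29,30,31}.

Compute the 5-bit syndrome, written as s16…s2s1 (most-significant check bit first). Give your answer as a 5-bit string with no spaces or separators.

10001

s1 (pos 1,3,5,7,9,11,13,15,17,19,21,23,25,27,29,31): 1⊕1⊕0⊕1⊕0⊕1⊕1⊕0⊕1⊕0⊕0⊕1⊕0⊕0⊕1⊕1 = 1
s2 (pos 2,3,6,7,10,11,14,15,18,19,22,23,26,27,30,31): 1⊕1⊕1⊕1⊕0⊕1⊕0⊕0⊕1⊕0⊕0⊕1⊕0⊕0⊕0⊕1 = 0
s4 (pos 4,5,6,7,12,13,14,15,20,21,22,23,28,29,30,31): 1⊕0⊕1⊕1⊕1⊕1⊕0⊕0⊕0⊕0⊕0⊕1⊕0⊕1⊕0⊕1 = 0
s8 (pos 8,9,10,11,12,13,14,15,24,25,26,27,28,29,30,31): 1⊕0⊕0⊕1⊕1⊕1⊕0⊕0⊕0⊕0⊕0⊕0⊕0⊕1⊕0⊕1 = 0
s16 (pos 16,17,18,19,20,21,22,23,24,25,26,27,28,29,30,31): 0⊕1⊕1⊕0⊕0⊕0⊕0⊕1⊕0⊕0⊕0⊕0⊕0⊕1⊕0⊕1 = 1
Syndrome s16…s1 = 10001 → error at position 17.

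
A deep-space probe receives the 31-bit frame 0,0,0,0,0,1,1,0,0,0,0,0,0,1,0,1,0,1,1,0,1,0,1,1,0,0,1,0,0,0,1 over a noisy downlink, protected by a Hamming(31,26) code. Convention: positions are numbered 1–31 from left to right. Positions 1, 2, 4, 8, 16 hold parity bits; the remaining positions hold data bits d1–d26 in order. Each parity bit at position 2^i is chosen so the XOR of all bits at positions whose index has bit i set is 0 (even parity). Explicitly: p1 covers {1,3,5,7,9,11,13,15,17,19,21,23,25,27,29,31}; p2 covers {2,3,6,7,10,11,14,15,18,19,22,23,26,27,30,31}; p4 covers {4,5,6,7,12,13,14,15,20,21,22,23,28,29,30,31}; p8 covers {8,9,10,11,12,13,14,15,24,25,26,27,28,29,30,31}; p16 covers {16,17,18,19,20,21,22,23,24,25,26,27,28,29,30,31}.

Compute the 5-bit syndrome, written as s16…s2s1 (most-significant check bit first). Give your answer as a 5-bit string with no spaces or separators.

00000

s1 (pos 1,3,5,7,9,11,13,15,17,19,21,23,25,27,29,31): 0⊕0⊕0⊕1⊕0⊕0⊕0⊕0⊕0⊕1⊕1⊕1⊕0⊕1⊕0⊕1 = 0
s2 (pos 2,3,6,7,10,11,14,15,18,19,22,23,26,27,30,31): 0⊕0⊕1⊕1⊕0⊕0⊕1⊕0⊕1⊕1⊕0⊕1⊕0⊕1⊕0⊕1 = 0
s4 (pos 4,5,6,7,12,13,14,15,20,21,22,23,28,29,30,31): 0⊕0⊕1⊕1⊕0⊕0⊕1⊕0⊕0⊕1⊕0⊕1⊕0⊕0⊕0⊕1 = 0
s8 (pos 8,9,10,11,12,13,14,15,24,25,26,27,28,29,30,31): 0⊕0⊕0⊕0⊕0⊕0⊕1⊕0⊕1⊕0⊕0⊕1⊕0⊕0⊕0⊕1 = 0
s16 (pos 16,17,18,19,20,21,22,23,24,25,26,27,28,29,30,31): 1⊕0⊕1⊕1⊕0⊕1⊕0⊕1⊕1⊕0⊕0⊕1⊕0⊕0⊕0⊕1 = 0
Syndrome s16…s1 = 00000 → no error.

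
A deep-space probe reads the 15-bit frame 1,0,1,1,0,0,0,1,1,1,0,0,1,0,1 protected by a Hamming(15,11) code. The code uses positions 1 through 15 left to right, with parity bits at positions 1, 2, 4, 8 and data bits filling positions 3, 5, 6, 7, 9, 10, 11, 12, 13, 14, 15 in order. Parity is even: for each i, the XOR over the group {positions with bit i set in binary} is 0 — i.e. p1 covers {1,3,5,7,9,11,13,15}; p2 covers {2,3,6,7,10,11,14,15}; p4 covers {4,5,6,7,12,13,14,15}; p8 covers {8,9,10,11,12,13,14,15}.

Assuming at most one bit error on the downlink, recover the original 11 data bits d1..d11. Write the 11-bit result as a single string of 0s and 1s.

s1 (pos 1,3,5,7,9,11,13,15): 1⊕1⊕0⊕0⊕1⊕0⊕1⊕1 = 1
s2 (pos 2,3,6,7,10,11,14,15): 0⊕1⊕0⊕0⊕1⊕0⊕0⊕1 = 1
s4 (pos 4,5,6,7,12,13,14,15): 1⊕0⊕0⊕0⊕0⊕1⊕0⊕1 = 1
s8 (pos 8,9,10,11,12,13,14,15): 1⊕1⊕1⊕0⊕0⊕1⊕0⊕1 = 1
Syndrome s8…s1 = 1111 → error at position 15.
Flip position 15: 101100011100101 → 101100011100100
Read data bits from positions 3,5,6,7,9,10,11,12,13,14,15: 10001100100

10001100100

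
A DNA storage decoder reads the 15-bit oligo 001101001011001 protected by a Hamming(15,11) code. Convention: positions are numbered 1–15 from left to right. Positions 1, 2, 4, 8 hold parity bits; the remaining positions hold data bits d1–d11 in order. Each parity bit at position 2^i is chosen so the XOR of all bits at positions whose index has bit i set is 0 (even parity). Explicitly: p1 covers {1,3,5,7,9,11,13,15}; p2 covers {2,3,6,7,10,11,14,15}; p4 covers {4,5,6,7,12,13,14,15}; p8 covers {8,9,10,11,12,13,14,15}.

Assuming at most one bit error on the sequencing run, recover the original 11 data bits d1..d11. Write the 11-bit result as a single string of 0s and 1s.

10101011001

s1 (pos 1,3,5,7,9,11,13,15): 0⊕1⊕0⊕0⊕1⊕1⊕0⊕1 = 0
s2 (pos 2,3,6,7,10,11,14,15): 0⊕1⊕1⊕0⊕0⊕1⊕0⊕1 = 0
s4 (pos 4,5,6,7,12,13,14,15): 1⊕0⊕1⊕0⊕1⊕0⊕0⊕1 = 0
s8 (pos 8,9,10,11,12,13,14,15): 0⊕1⊕0⊕1⊕1⊕0⊕0⊕1 = 0
Syndrome s8…s1 = 0000 → no error.
Read data bits from positions 3,5,6,7,9,10,11,12,13,14,15: 10101011001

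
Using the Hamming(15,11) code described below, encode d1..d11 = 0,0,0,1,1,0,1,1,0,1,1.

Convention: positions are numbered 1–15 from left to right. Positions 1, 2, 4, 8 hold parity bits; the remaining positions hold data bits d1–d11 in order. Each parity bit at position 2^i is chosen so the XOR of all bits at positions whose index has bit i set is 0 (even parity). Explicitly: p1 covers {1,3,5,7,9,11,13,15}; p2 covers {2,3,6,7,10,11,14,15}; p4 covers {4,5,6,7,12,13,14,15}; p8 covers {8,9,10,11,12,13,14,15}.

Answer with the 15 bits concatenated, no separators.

Place data at non-parity positions: p1 p2 0 p4 0 0 1 p8 1 0 1 1 0 1 1
p1 (pos 1,3,5,7,9,11,13,15): XOR of data positions = 0⊕0⊕1⊕1⊕1⊕0⊕1 = 0
p2 (pos 2,3,6,7,10,11,14,15): XOR of data positions = 0⊕0⊕1⊕0⊕1⊕1⊕1 = 0
p4 (pos 4,5,6,7,12,13,14,15): XOR of data positions = 0⊕0⊕1⊕1⊕0⊕1⊕1 = 0
p8 (pos 8,9,10,11,12,13,14,15): XOR of data positions = 1⊕0⊕1⊕1⊕0⊕1⊕1 = 1
Codeword: 000000111011011

000000111011011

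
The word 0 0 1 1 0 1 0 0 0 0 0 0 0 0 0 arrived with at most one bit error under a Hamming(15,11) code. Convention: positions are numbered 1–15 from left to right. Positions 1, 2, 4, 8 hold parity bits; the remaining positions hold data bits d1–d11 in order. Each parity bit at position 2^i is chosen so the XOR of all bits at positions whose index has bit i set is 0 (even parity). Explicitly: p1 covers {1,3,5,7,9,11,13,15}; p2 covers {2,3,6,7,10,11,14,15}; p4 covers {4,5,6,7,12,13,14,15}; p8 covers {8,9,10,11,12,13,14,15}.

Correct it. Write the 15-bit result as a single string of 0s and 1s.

s1 (pos 1,3,5,7,9,11,13,15): 0⊕1⊕0⊕0⊕0⊕0⊕0⊕0 = 1
s2 (pos 2,3,6,7,10,11,14,15): 0⊕1⊕1⊕0⊕0⊕0⊕0⊕0 = 0
s4 (pos 4,5,6,7,12,13,14,15): 1⊕0⊕1⊕0⊕0⊕0⊕0⊕0 = 0
s8 (pos 8,9,10,11,12,13,14,15): 0⊕0⊕0⊕0⊕0⊕0⊕0⊕0 = 0
Syndrome s8…s1 = 0001 → error at position 1.
Flip position 1: 001101000000000 → 101101000000000

101101000000000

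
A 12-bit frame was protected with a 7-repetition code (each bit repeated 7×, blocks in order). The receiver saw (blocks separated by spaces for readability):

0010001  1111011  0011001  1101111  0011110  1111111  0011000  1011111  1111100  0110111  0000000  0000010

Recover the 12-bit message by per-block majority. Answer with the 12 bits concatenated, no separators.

Block 1 (0010001): 2 ones → 0
Block 2 (1111011): 6 ones → 1
Block 3 (0011001): 3 ones → 0
Block 4 (1101111): 6 ones → 1
Block 5 (0011110): 4 ones → 1
Block 6 (1111111): 7 ones → 1
Block 7 (0011000): 2 ones → 0
Block 8 (1011111): 6 ones → 1
Block 9 (1111100): 5 ones → 1
Block 10 (0110111): 5 ones → 1
Block 11 (0000000): 0 ones → 0
Block 12 (0000010): 1 one → 0

010111011100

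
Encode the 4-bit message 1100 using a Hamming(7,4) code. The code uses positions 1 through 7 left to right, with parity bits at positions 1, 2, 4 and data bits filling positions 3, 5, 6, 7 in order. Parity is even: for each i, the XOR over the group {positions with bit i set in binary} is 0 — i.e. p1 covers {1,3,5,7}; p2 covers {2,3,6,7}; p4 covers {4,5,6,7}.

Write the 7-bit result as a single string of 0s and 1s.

Place data at non-parity positions: p1 p2 1 p4 1 0 0
p1 (pos 1,3,5,7): XOR of data positions = 1⊕1⊕0 = 0
p2 (pos 2,3,6,7): XOR of data positions = 1⊕0⊕0 = 1
p4 (pos 4,5,6,7): XOR of data positions = 1⊕0⊕0 = 1
Codeword: 0111100

0111100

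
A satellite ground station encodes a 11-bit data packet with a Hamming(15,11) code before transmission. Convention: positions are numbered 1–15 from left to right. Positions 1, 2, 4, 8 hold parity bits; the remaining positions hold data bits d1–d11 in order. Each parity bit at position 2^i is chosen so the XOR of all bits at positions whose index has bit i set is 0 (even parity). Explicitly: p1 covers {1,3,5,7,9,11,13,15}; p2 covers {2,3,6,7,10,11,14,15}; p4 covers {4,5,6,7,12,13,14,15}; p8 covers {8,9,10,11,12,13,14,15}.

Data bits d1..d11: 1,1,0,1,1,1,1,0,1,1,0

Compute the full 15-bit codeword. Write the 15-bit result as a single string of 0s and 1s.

011010111110110

Place data at non-parity positions: p1 p2 1 p4 1 0 1 p8 1 1 1 0 1 1 0
p1 (pos 1,3,5,7,9,11,13,15): XOR of data positions = 1⊕1⊕1⊕1⊕1⊕1⊕0 = 0
p2 (pos 2,3,6,7,10,11,14,15): XOR of data positions = 1⊕0⊕1⊕1⊕1⊕1⊕0 = 1
p4 (pos 4,5,6,7,12,13,14,15): XOR of data positions = 1⊕0⊕1⊕0⊕1⊕1⊕0 = 0
p8 (pos 8,9,10,11,12,13,14,15): XOR of data positions = 1⊕1⊕1⊕0⊕1⊕1⊕0 = 1
Codeword: 011010111110110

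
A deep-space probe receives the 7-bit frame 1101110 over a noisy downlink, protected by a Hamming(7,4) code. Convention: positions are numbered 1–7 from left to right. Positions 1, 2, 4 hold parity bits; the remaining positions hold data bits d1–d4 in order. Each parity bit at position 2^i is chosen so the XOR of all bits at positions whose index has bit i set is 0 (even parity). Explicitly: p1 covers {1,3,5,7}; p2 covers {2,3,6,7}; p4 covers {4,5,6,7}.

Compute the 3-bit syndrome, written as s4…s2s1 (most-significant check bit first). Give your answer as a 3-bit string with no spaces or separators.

s1 (pos 1,3,5,7): 1⊕0⊕1⊕0 = 0
s2 (pos 2,3,6,7): 1⊕0⊕1⊕0 = 0
s4 (pos 4,5,6,7): 1⊕1⊕1⊕0 = 1
Syndrome s4…s1 = 100 → error at position 4.

100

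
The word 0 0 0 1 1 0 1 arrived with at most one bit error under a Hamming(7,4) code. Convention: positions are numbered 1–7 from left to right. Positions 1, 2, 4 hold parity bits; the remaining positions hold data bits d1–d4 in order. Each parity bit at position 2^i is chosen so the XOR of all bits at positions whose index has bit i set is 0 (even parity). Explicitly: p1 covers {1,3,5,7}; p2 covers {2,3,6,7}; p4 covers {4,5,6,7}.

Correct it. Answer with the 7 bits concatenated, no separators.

0001111

s1 (pos 1,3,5,7): 0⊕0⊕1⊕1 = 0
s2 (pos 2,3,6,7): 0⊕0⊕0⊕1 = 1
s4 (pos 4,5,6,7): 1⊕1⊕0⊕1 = 1
Syndrome s4…s1 = 110 → error at position 6.
Flip position 6: 0001101 → 0001111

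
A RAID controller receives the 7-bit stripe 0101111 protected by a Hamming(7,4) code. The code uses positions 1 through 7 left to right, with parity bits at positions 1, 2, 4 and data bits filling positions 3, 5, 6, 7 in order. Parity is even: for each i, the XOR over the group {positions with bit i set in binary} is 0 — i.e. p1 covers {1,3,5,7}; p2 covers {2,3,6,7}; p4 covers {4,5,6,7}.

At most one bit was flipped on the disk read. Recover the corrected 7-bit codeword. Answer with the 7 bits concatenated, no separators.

s1 (pos 1,3,5,7): 0⊕0⊕1⊕1 = 0
s2 (pos 2,3,6,7): 1⊕0⊕1⊕1 = 1
s4 (pos 4,5,6,7): 1⊕1⊕1⊕1 = 0
Syndrome s4…s1 = 010 → error at position 2.
Flip position 2: 0101111 → 0001111

0001111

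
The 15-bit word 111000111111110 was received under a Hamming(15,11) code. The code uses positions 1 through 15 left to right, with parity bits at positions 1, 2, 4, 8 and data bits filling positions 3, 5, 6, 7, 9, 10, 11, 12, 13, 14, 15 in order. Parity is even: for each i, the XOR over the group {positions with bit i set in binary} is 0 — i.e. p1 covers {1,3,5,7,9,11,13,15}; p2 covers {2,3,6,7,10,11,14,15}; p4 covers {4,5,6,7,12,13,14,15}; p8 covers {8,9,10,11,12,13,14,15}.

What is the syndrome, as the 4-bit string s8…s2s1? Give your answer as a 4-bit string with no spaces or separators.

s1 (pos 1,3,5,7,9,11,13,15): 1⊕1⊕0⊕1⊕1⊕1⊕1⊕0 = 0
s2 (pos 2,3,6,7,10,11,14,15): 1⊕1⊕0⊕1⊕1⊕1⊕1⊕0 = 0
s4 (pos 4,5,6,7,12,13,14,15): 0⊕0⊕0⊕1⊕1⊕1⊕1⊕0 = 0
s8 (pos 8,9,10,11,12,13,14,15): 1⊕1⊕1⊕1⊕1⊕1⊕1⊕0 = 1
Syndrome s8…s1 = 1000 → error at position 8.

1000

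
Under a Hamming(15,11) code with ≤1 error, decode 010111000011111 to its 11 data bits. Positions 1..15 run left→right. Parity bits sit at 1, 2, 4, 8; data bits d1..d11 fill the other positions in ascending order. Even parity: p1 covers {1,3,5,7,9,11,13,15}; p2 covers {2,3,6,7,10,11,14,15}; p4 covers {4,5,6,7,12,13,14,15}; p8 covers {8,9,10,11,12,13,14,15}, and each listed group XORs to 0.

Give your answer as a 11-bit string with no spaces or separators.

01100011101

s1 (pos 1,3,5,7,9,11,13,15): 0⊕0⊕1⊕0⊕0⊕1⊕1⊕1 = 0
s2 (pos 2,3,6,7,10,11,14,15): 1⊕0⊕1⊕0⊕0⊕1⊕1⊕1 = 1
s4 (pos 4,5,6,7,12,13,14,15): 1⊕1⊕1⊕0⊕1⊕1⊕1⊕1 = 1
s8 (pos 8,9,10,11,12,13,14,15): 0⊕0⊕0⊕1⊕1⊕1⊕1⊕1 = 1
Syndrome s8…s1 = 1110 → error at position 14.
Flip position 14: 010111000011111 → 010111000011101
Read data bits from positions 3,5,6,7,9,10,11,12,13,14,15: 01100011101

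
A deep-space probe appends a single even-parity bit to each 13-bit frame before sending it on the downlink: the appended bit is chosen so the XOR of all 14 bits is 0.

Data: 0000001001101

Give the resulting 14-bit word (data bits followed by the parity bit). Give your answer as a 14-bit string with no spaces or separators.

XOR of the 13 data bits: 0⊕0⊕0⊕0⊕0⊕0⊕1⊕0⊕0⊕1⊕1⊕0⊕1 = 0
Parity bit = 0 (so all 14 bits XOR to 0).

00000010011010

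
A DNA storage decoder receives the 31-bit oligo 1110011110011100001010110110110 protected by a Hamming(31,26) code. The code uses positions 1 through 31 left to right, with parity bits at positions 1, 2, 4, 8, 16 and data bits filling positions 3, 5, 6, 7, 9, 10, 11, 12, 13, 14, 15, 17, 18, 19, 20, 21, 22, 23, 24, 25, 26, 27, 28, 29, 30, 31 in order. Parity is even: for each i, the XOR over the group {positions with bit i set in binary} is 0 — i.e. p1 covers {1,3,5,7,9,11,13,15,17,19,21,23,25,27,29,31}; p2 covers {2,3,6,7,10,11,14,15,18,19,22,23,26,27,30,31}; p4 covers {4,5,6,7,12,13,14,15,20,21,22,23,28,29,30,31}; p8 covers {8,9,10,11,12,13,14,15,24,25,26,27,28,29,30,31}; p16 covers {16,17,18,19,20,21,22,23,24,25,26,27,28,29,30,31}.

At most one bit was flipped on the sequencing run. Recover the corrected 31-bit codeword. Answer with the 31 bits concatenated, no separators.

s1 (pos 1,3,5,7,9,11,13,15,17,19,21,23,25,27,29,31): 1⊕1⊕0⊕1⊕1⊕0⊕1⊕0⊕0⊕1⊕1⊕1⊕0⊕1⊕1⊕0 = 0
s2 (pos 2,3,6,7,10,11,14,15,18,19,22,23,26,27,30,31): 1⊕1⊕1⊕1⊕0⊕0⊕1⊕0⊕0⊕1⊕0⊕1⊕1⊕1⊕1⊕0 = 0
s4 (pos 4,5,6,7,12,13,14,15,20,21,22,23,28,29,30,31): 0⊕0⊕1⊕1⊕1⊕1⊕1⊕0⊕0⊕1⊕0⊕1⊕0⊕1⊕1⊕0 = 1
s8 (pos 8,9,10,11,12,13,14,15,24,25,26,27,28,29,30,31): 1⊕1⊕0⊕0⊕1⊕1⊕1⊕0⊕1⊕0⊕1⊕1⊕0⊕1⊕1⊕0 = 0
s16 (pos 16,17,18,19,20,21,22,23,24,25,26,27,28,29,30,31): 0⊕0⊕0⊕1⊕0⊕1⊕0⊕1⊕1⊕0⊕1⊕1⊕0⊕1⊕1⊕0 = 0
Syndrome s16…s1 = 00100 → error at position 4.
Flip position 4: 1110011110011100001010110110110 → 1111011110011100001010110110110

1111011110011100001010110110110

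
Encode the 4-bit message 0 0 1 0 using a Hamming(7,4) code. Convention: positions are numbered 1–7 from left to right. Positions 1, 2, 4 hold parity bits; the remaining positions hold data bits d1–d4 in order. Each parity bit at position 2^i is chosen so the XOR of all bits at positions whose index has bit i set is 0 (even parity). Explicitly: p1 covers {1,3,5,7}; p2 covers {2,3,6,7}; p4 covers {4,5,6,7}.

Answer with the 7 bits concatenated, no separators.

Place data at non-parity positions: p1 p2 0 p4 0 1 0
p1 (pos 1,3,5,7): XOR of data positions = 0⊕0⊕0 = 0
p2 (pos 2,3,6,7): XOR of data positions = 0⊕1⊕0 = 1
p4 (pos 4,5,6,7): XOR of data positions = 0⊕1⊕0 = 1
Codeword: 0101010

0101010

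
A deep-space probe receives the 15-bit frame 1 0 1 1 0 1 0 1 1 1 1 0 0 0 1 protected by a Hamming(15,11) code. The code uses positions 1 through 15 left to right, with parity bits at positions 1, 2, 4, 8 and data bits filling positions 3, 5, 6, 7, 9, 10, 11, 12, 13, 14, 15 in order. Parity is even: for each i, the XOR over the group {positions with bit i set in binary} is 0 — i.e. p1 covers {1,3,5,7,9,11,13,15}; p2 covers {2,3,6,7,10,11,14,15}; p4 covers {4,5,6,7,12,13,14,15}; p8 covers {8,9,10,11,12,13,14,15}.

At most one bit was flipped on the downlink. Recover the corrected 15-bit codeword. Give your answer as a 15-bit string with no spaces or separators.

s1 (pos 1,3,5,7,9,11,13,15): 1⊕1⊕0⊕0⊕1⊕1⊕0⊕1 = 1
s2 (pos 2,3,6,7,10,11,14,15): 0⊕1⊕1⊕0⊕1⊕1⊕0⊕1 = 1
s4 (pos 4,5,6,7,12,13,14,15): 1⊕0⊕1⊕0⊕0⊕0⊕0⊕1 = 1
s8 (pos 8,9,10,11,12,13,14,15): 1⊕1⊕1⊕1⊕0⊕0⊕0⊕1 = 1
Syndrome s8…s1 = 1111 → error at position 15.
Flip position 15: 101101011110001 → 101101011110000

101101011110000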